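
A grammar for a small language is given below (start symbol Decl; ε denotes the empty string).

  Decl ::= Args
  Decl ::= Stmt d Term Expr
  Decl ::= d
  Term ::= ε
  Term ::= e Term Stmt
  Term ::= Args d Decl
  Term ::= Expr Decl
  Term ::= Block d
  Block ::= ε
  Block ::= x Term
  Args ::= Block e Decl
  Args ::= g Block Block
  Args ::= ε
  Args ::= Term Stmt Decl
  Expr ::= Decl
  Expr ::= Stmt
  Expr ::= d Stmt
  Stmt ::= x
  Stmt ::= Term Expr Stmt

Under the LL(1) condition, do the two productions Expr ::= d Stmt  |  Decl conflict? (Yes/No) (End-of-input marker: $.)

FIRST(d Stmt) = { d } and FIRST(Decl) = { d, e, g, x, ε }.
Both contain d, so the two alternatives are not disjoint — LL(1) conflict.

Yes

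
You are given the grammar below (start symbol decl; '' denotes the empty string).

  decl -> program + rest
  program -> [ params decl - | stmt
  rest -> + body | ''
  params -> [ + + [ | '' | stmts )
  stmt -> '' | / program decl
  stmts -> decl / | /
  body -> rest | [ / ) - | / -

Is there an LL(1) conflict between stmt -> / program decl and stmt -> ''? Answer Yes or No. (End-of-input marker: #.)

FIRST(/ program decl) = { / } and FIRST('') = { '' }.
The second alternative is nullable and FOLLOW(stmt) = { +, /, [ } shares / with FIRST of the first — conflict.

Yes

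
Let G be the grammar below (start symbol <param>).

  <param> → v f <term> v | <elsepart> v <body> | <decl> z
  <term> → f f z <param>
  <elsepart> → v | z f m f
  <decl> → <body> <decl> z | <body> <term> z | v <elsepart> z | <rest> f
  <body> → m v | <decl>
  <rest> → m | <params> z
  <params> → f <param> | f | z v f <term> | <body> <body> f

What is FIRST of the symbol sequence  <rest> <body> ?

{ f, m, v, z }

Add FIRST(<rest>) = { f, m, v, z }; <rest> is not nullable, stop.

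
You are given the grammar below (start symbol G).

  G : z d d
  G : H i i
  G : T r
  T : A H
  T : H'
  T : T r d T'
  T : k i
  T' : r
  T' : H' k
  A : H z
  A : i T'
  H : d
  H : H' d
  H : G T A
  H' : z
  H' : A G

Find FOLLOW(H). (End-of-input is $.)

{ d, i, k, r, z }

In G : H i i: add FIRST(i i) = { i }.
In T : A H: H is at the end, add FOLLOW(T) = { d, i, k, r, z }.
In A : H z: add FIRST(z) = { z }.
Union: FOLLOW(H) = { d, i, k, r, z }.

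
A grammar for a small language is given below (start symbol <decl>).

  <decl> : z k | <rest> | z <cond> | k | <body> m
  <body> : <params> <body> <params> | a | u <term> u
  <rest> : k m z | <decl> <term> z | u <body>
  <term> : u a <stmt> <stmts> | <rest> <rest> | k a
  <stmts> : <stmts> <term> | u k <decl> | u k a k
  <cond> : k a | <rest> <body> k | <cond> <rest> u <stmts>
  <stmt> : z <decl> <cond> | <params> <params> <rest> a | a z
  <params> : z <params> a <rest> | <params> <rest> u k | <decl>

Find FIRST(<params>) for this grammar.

<params> : z <params> a <rest> contributes {z}.
From <params> : <params> <rest> u k: add FIRST(<params>) = { a, k, u, z }.
From <params> : <decl>: add FIRST(<decl>) = { a, k, u, z }.
Union: FIRST(<params>) = { a, k, u, z }.

{ a, k, u, z }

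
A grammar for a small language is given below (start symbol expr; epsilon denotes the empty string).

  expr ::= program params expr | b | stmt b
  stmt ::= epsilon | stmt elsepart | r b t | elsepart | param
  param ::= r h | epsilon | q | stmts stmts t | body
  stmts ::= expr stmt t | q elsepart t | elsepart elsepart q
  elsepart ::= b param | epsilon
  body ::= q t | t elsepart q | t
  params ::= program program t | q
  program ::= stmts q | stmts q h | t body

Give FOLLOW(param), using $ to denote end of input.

{ b, q, t }

In stmt ::= param: param is at the end, add FOLLOW(stmt) = { b, t }.
In elsepart ::= b param: param is at the end, add FOLLOW(elsepart) = { b, q, t }.
Union: FOLLOW(param) = { b, q, t }.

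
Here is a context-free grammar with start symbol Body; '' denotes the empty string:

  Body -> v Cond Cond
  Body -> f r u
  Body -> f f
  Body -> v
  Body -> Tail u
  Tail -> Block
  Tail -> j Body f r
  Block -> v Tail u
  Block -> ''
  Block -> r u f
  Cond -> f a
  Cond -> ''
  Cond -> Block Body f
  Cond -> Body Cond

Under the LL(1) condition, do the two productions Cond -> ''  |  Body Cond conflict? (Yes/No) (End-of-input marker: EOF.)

FIRST('') = { '' } and FIRST(Body Cond) = { f, j, r, u, v }.
The first alternative is nullable and FOLLOW(Cond) = { EOF, f, j, r, u, v } shares f with FIRST of the second — conflict.

Yes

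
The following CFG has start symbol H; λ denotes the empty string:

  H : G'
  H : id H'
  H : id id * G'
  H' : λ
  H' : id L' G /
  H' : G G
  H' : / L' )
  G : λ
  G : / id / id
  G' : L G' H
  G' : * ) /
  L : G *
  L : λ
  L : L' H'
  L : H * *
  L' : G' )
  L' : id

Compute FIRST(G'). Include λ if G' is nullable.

From G' : L G' H: L nullable, take FIRST(L) ∪ FIRST(G') = { *, /, id }.
G' : * ) / contributes {*}.
Union: FIRST(G') = { *, /, id }.

{ *, /, id }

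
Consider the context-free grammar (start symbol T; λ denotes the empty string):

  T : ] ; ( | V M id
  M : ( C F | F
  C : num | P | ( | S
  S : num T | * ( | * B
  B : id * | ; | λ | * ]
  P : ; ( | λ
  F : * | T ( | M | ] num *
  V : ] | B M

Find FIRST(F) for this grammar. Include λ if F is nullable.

F : * contributes {*}.
From F : T (: add FIRST(T) = { (, *, ;, ], id }.
From F : M: add FIRST(M) = { (, *, ;, ], id }.
F : ] num * contributes {]}.
Union: FIRST(F) = { (, *, ;, ], id }.

{ (, *, ;, ], id }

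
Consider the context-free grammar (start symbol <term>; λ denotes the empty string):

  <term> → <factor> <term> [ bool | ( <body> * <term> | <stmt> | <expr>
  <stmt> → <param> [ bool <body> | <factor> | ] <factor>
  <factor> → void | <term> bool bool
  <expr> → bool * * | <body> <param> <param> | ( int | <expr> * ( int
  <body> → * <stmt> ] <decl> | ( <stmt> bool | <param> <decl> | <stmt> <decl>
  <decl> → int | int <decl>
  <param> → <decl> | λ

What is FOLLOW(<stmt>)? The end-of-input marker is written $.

{ $, [, ], bool, int }

In <term> → <stmt>: <stmt> is at the end, add FOLLOW(<term>) = { $, [, bool }.
In <body> → * <stmt> ] <decl>: add FIRST(] <decl>) = { ] }.
In <body> → ( <stmt> bool: add FIRST(bool) = { bool }.
In <body> → <stmt> <decl>: add FIRST(<decl>) = { int }.
Union: FOLLOW(<stmt>) = { $, [, ], bool, int }.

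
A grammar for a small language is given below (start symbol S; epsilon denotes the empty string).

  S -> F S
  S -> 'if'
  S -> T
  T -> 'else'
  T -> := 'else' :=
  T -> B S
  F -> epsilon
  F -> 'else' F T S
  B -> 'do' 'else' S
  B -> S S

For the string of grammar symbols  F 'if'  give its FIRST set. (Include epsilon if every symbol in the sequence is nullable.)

{ 'else', 'if' }

Add FIRST(F)\{epsilon} = { 'else' }; F is nullable, continue.
'if' is a terminal; add {'if'} and stop.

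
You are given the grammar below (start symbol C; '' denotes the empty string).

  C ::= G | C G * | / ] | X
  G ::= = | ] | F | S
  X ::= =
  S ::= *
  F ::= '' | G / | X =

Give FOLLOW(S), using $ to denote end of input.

{ $, *, /, =, ] }

In G ::= S: S is at the end, add FOLLOW(G) = { $, *, /, =, ] }.
Union: FOLLOW(S) = { $, *, /, =, ] }.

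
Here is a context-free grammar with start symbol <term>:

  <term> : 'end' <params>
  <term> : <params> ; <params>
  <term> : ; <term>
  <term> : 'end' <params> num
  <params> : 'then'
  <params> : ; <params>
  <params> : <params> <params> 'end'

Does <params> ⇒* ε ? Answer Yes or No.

No

No nonterminal in this grammar is nullable.
No production of <params> has an RHS whose symbols are all nullable, so <params> is not nullable.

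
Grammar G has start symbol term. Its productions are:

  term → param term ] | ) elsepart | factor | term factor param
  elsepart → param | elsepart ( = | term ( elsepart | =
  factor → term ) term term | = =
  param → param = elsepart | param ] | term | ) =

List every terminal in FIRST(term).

{ ), = }

From term → param term ]: add FIRST(param) = { ), = }.
term → ) elsepart contributes {)}.
From term → factor: add FIRST(factor) = { ), = }.
From term → term factor param: add FIRST(term) = { ), = }.
Union: FIRST(term) = { ), = }.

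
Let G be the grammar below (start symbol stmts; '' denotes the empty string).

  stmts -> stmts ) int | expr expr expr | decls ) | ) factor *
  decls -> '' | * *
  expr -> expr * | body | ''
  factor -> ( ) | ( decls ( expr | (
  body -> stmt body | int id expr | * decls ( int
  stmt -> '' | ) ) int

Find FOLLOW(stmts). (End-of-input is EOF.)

stmts is the start symbol, so EOF ∈ FOLLOW(stmts).
In stmts -> stmts ) int: add FIRST() int) = { ) }.
Union: FOLLOW(stmts) = { EOF, ) }.

{ EOF, ) }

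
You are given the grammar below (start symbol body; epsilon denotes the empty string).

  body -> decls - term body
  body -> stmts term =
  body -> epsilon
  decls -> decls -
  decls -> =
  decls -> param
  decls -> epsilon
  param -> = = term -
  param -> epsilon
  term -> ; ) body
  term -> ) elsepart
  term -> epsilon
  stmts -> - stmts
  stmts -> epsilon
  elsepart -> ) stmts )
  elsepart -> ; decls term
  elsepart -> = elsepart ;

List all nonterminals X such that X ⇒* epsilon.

Directly nullable (have an epsilon-production): body, decls, param, term, stmts.
No other nonterminal has a production whose RHS symbols are all nullable.

{ body, decls, param, stmts, term }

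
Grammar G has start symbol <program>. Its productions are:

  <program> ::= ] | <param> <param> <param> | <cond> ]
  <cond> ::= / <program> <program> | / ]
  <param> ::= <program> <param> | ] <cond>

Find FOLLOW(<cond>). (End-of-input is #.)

In <program> ::= <cond> ]: add FIRST(]) = { ] }.
In <param> ::= ] <cond>: <cond> is at the end, add FOLLOW(<param>) = { #, /, ] }.
Union: FOLLOW(<cond>) = { #, /, ] }.

{ #, /, ] }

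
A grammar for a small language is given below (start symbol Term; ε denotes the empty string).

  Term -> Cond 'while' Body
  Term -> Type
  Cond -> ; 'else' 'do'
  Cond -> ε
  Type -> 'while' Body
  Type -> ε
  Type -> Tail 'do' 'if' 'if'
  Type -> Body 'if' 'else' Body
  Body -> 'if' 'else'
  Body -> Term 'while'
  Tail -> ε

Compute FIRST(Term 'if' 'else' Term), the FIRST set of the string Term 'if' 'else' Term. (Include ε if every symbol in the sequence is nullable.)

Add FIRST(Term)\{ε} = { 'do', 'if', 'while', ; }; Term is nullable, continue.
'if' is a terminal; add {'if'} and stop.

{ 'do', 'if', 'while', ; }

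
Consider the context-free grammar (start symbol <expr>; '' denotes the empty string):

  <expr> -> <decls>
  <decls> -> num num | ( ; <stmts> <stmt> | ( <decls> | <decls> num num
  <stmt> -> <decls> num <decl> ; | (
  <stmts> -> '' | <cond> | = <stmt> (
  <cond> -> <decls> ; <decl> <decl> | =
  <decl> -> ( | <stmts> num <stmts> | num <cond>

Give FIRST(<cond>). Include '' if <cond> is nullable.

From <cond> -> <decls> ; <decl> <decl>: add FIRST(<decls>) = { (, num }.
<cond> -> = contributes {=}.
Union: FIRST(<cond>) = { (, =, num }.

{ (, =, num }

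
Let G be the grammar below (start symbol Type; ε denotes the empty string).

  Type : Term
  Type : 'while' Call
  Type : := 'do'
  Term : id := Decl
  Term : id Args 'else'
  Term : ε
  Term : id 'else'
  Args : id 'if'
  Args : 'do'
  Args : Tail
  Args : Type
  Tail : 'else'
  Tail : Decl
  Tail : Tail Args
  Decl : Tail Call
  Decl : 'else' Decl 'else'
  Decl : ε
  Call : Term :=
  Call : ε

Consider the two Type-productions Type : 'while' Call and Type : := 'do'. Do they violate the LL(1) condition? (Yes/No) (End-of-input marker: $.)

No

FIRST('while' Call) = { 'while' } and FIRST(:= 'do') = { := }.
The FIRST sets are disjoint and neither alternative is nullable — no conflict.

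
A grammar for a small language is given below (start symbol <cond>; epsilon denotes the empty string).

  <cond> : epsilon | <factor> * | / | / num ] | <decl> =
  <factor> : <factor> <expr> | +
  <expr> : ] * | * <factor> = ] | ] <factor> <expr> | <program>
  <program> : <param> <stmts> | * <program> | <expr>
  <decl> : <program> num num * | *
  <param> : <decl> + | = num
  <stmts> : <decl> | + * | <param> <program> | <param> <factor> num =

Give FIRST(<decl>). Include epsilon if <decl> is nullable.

{ *, =, ] }

From <decl> : <program> num num *: add FIRST(<program>) = { *, =, ] }.
<decl> : * contributes {*}.
Union: FIRST(<decl>) = { *, =, ] }.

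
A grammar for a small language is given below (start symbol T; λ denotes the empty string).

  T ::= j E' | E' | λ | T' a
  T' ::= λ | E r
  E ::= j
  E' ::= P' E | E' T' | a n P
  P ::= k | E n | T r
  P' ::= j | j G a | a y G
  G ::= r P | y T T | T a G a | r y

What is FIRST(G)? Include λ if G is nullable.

{ a, j, r, y }

G ::= r P contributes {r}.
G ::= y T T contributes {y}.
From G ::= T a G a: T nullable, take FIRST(T) ∪ {a} = { a, j }.
G ::= r y contributes {r}.
Union: FIRST(G) = { a, j, r, y }.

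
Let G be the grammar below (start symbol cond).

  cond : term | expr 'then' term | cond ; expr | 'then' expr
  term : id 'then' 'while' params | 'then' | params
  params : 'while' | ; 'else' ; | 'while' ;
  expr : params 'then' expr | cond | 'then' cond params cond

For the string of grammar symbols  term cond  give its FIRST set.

Add FIRST(term) = { 'then', 'while', ;, id }; term is not nullable, stop.

{ 'then', 'while', ;, id }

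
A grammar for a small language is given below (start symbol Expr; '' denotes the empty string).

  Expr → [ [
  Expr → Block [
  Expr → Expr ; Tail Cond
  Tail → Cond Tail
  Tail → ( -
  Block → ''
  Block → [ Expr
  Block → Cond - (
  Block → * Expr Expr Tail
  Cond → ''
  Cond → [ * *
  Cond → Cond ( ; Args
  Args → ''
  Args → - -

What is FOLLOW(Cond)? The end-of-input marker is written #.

{ #, (, *, -, ;, [ }

In Expr → Expr ; Tail Cond: Cond is at the end, add FOLLOW(Expr) = { #, (, *, -, ;, [ }.
In Tail → Cond Tail: add FIRST(Tail) = { (, [ }.
In Block → Cond - (: add FIRST(- () = { - }.
In Cond → Cond ( ; Args: add FIRST(( ; Args) = { ( }.
Union: FOLLOW(Cond) = { #, (, *, -, ;, [ }.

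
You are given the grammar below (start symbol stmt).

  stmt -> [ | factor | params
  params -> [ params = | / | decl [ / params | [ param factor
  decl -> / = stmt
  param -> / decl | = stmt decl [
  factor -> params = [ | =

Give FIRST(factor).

{ /, =, [ }

From factor -> params = [: add FIRST(params) = { /, [ }.
factor -> = contributes {=}.
Union: FIRST(factor) = { /, =, [ }.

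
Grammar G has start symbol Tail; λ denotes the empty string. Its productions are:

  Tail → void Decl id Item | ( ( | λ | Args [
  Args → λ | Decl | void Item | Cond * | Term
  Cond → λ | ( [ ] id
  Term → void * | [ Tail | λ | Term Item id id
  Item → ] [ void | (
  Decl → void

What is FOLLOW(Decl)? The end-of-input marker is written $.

In Tail → void Decl id Item: add FIRST(id Item) = { id }.
In Args → Decl: Decl is at the end, add FOLLOW(Args) = { [ }.
Union: FOLLOW(Decl) = { [, id }.

{ [, id }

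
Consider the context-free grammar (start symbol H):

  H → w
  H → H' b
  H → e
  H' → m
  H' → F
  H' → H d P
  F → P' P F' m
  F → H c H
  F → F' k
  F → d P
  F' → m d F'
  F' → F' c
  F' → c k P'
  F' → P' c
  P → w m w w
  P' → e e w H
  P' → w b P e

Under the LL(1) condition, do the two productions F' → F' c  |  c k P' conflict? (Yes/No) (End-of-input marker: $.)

Yes

FIRST(F' c) = { c, e, m, w } and FIRST(c k P') = { c }.
Both contain c, so the two alternatives are not disjoint — LL(1) conflict.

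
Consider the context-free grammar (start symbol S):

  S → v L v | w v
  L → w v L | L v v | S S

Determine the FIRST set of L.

L → w v L contributes {w}.
From L → L v v: add FIRST(L) = { v, w }.
From L → S S: add FIRST(S) = { v, w }.
Union: FIRST(L) = { v, w }.

{ v, w }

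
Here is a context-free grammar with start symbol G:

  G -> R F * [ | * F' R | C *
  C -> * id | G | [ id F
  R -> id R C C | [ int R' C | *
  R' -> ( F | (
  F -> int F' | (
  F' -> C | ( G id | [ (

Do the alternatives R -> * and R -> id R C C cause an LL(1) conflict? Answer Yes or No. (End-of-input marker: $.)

No

FIRST(*) = { * } and FIRST(id R C C) = { id }.
The FIRST sets are disjoint and neither alternative is nullable — no conflict.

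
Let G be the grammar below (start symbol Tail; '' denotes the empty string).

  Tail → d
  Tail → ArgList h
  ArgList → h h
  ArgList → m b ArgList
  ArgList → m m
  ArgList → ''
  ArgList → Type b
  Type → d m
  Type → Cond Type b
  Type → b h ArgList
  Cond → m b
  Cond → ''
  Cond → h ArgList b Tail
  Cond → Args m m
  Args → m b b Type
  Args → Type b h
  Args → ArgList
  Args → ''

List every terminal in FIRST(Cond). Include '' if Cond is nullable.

Cond → m b contributes {m}.
Cond → '' contributes ''.
Cond → h ArgList b Tail contributes {h}.
From Cond → Args m m: Args nullable, take FIRST(Args) ∪ {m} = { b, d, h, m }.
Union: FIRST(Cond) = { b, d, h, m, '' }.

{ b, d, h, m, '' }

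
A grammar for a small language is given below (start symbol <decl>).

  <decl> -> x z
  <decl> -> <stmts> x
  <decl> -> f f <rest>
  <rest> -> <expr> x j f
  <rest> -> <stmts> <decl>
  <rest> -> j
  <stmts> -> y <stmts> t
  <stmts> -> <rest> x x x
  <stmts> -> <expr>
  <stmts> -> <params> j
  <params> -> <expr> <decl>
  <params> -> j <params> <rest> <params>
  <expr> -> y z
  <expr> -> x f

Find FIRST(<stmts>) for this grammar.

{ j, x, y }

<stmts> -> y <stmts> t contributes {y}.
From <stmts> -> <rest> x x x: add FIRST(<rest>) = { j, x, y }.
From <stmts> -> <expr>: add FIRST(<expr>) = { x, y }.
From <stmts> -> <params> j: add FIRST(<params>) = { j, x, y }.
Union: FIRST(<stmts>) = { j, x, y }.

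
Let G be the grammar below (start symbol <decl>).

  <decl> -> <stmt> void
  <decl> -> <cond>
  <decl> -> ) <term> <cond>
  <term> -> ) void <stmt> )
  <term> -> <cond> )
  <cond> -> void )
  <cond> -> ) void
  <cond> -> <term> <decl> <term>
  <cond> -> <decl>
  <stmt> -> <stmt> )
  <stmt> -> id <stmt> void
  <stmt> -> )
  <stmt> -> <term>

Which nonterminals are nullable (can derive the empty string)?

No nonterminal has an empty production or an RHS whose symbols are all nullable.

{ } (none)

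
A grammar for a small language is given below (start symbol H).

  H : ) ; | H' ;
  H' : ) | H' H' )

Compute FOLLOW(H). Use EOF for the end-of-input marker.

{ EOF }

H is the start symbol, so EOF ∈ FOLLOW(H).
Union: FOLLOW(H) = { EOF }.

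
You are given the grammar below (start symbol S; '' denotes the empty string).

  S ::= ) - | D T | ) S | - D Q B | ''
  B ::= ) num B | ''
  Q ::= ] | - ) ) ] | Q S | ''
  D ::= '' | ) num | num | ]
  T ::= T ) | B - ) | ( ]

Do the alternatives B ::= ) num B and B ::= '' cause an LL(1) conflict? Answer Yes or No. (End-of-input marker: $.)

FIRST() num B) = { ) } and FIRST('') = { '' }.
The second alternative is nullable and FOLLOW(B) = { $, (, ), -, ], num } shares ) with FIRST of the first — conflict.

Yes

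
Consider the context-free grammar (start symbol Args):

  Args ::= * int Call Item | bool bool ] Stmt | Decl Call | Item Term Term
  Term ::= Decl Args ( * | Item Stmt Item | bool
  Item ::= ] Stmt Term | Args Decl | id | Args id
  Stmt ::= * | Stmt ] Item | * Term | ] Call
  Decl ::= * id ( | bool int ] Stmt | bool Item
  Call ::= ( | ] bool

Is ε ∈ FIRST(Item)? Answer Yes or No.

No nonterminal in this grammar is nullable.
No production of Item has an RHS whose symbols are all nullable, so Item is not nullable.

No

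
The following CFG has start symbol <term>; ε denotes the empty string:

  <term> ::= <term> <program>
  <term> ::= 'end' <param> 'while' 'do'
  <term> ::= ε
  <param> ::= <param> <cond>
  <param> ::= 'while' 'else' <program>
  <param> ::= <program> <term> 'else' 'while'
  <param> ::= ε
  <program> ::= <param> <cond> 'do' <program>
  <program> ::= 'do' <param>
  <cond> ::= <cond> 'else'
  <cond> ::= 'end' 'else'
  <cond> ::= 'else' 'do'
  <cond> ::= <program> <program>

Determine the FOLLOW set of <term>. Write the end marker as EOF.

<term> is the start symbol, so EOF ∈ FOLLOW(<term>).
In <term> ::= <term> <program>: add FIRST(<program>) = { 'do', 'else', 'end', 'while' }.
In <param> ::= <program> <term> 'else' 'while': add FIRST('else' 'while') = { 'else' }.
Union: FOLLOW(<term>) = { EOF, 'do', 'else', 'end', 'while' }.

{ EOF, 'do', 'else', 'end', 'while' }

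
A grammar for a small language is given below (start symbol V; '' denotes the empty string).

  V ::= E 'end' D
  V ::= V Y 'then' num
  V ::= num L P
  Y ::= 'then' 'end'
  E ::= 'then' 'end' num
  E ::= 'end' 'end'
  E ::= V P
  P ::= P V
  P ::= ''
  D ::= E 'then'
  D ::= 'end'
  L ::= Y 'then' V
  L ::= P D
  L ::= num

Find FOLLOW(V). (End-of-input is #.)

{ #, 'end', 'then', num }

V is the start symbol, so # ∈ FOLLOW(V).
In V ::= V Y 'then' num: add FIRST(Y 'then' num) = { 'then' }.
In E ::= V P: add FIRST(P)\{''} = { 'end', 'then', num }.
  Since P is nullable, also add FOLLOW(E) = { 'end', 'then' }.
In P ::= P V: V is at the end, add FOLLOW(P) = { #, 'end', 'then', num }.
In L ::= Y 'then' V: V is at the end, add FOLLOW(L) = { #, 'end', 'then', num }.
Union: FOLLOW(V) = { #, 'end', 'then', num }.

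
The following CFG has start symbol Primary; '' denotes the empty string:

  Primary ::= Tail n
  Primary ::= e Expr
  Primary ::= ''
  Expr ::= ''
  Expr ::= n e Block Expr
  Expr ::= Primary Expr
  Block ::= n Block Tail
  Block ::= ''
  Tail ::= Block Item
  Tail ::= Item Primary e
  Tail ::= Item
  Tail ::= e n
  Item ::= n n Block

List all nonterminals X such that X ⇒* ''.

Directly nullable (have an ''-production): Primary, Expr, Block.
No other nonterminal has a production whose RHS symbols are all nullable.

{ Block, Expr, Primary }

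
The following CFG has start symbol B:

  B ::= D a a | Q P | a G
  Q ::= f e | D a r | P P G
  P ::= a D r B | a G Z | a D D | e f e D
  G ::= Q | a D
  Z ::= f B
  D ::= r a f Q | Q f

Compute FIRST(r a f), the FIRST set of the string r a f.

{ r }

r is a terminal; add {r} and stop.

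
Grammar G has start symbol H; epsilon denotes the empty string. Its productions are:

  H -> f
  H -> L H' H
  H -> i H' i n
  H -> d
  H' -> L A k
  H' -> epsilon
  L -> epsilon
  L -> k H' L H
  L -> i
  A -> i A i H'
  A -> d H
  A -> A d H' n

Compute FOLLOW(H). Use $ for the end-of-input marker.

{ $, d, f, i, k }

H is the start symbol, so $ ∈ FOLLOW(H).
In H -> L H' H: H is at the end, add FOLLOW(H) = { $, d, f, i, k }.
In L -> k H' L H: H is at the end, add FOLLOW(L) = { d, f, i, k }.
In A -> d H: H is at the end, add FOLLOW(A) = { d, i, k }.
Union: FOLLOW(H) = { $, d, f, i, k }.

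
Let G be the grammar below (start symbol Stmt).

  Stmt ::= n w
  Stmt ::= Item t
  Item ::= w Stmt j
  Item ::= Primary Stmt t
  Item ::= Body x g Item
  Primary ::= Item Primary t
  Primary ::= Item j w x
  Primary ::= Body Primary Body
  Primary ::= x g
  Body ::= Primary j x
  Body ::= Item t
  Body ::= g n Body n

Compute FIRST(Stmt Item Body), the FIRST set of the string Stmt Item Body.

Add FIRST(Stmt) = { g, n, w, x }; Stmt is not nullable, stop.

{ g, n, w, x }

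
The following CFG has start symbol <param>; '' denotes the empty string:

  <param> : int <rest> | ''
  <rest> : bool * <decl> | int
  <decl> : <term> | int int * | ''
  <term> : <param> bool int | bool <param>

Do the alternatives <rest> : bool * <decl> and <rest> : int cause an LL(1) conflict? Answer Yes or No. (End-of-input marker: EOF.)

No

FIRST(bool * <decl>) = { bool } and FIRST(int) = { int }.
The FIRST sets are disjoint and neither alternative is nullable — no conflict.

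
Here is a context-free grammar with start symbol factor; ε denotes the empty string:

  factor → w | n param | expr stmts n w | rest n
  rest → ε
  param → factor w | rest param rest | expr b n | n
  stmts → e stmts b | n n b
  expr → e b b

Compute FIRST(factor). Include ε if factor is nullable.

factor → w contributes {w}.
factor → n param contributes {n}.
From factor → expr stmts n w: add FIRST(expr) = { e }.
From factor → rest n: rest nullable, take FIRST(rest) ∪ {n} = { n }.
Union: FIRST(factor) = { e, n, w }.

{ e, n, w }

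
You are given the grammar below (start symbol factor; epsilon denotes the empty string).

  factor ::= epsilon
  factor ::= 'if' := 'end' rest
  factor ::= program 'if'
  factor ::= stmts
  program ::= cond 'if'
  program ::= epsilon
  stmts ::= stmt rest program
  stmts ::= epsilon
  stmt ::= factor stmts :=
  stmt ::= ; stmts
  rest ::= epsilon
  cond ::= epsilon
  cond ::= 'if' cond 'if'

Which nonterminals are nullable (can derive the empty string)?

Directly nullable (have an epsilon-production): factor, program, stmts, rest, cond.
No other nonterminal has a production whose RHS symbols are all nullable.

{ cond, factor, program, rest, stmts }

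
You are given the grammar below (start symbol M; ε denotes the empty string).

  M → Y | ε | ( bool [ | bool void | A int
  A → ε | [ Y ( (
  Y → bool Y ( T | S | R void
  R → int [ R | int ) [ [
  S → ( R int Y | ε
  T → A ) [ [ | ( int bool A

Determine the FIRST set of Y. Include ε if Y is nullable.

Y → bool Y ( T contributes {bool}.
From Y → S: add FIRST(S) = { (, ε } (including ε since S is nullable).
From Y → R void: add FIRST(R) = { int }.
Union: FIRST(Y) = { (, bool, int, ε }.

{ (, bool, int, ε }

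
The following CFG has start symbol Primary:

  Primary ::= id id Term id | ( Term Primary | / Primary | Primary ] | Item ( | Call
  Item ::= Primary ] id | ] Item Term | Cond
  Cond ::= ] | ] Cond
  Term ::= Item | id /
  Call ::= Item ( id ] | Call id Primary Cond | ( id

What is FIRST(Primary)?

{ (, /, ], id }

Primary ::= id id Term id contributes {id}.
Primary ::= ( Term Primary contributes {(}.
Primary ::= / Primary contributes {/}.
From Primary ::= Primary ]: add FIRST(Primary) = { (, /, ], id }.
From Primary ::= Item (: add FIRST(Item) = { (, /, ], id }.
From Primary ::= Call: add FIRST(Call) = { (, /, ], id }.
Union: FIRST(Primary) = { (, /, ], id }.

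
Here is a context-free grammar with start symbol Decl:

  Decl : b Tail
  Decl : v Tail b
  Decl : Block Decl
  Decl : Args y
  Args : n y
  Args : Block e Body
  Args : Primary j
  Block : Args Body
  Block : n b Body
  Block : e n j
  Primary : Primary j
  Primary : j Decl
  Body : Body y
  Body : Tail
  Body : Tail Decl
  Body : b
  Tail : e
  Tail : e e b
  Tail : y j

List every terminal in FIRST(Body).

From Body : Body y: add FIRST(Body) = { b, e, y }.
From Body : Tail: add FIRST(Tail) = { e, y }.
From Body : Tail Decl: add FIRST(Tail) = { e, y }.
Body : b contributes {b}.
Union: FIRST(Body) = { b, e, y }.

{ b, e, y }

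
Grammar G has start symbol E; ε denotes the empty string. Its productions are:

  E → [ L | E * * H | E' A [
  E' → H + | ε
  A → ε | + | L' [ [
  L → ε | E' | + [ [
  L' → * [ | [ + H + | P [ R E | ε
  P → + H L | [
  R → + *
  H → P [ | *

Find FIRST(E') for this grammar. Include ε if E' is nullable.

From E' → H +: add FIRST(H) = { *, +, [ }.
E' → ε contributes ε.
Union: FIRST(E') = { *, +, [, ε }.

{ *, +, [, ε }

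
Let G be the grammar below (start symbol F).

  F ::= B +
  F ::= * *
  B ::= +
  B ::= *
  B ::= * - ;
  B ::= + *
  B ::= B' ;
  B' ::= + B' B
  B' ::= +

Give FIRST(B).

B ::= + contributes {+}.
B ::= * contributes {*}.
B ::= * - ; contributes {*}.
B ::= + * contributes {+}.
From B ::= B' ;: add FIRST(B') = { + }.
Union: FIRST(B) = { *, + }.

{ *, + }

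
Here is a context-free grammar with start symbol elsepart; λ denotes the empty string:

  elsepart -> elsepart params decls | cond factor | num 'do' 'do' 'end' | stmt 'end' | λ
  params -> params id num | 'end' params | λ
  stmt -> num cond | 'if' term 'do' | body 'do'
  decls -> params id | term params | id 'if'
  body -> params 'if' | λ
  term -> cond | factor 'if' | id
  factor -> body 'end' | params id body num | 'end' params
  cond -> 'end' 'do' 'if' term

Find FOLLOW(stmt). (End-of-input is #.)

In elsepart -> stmt 'end': add FIRST('end') = { 'end' }.
Union: FOLLOW(stmt) = { 'end' }.

{ 'end' }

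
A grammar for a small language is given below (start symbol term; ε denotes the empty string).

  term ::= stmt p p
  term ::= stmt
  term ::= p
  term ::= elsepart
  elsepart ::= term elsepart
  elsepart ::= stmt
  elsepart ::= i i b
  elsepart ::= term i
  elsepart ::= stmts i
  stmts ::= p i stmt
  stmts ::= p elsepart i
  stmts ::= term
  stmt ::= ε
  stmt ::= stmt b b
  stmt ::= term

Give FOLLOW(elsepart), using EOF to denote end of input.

In term ::= elsepart: elsepart is at the end, add FOLLOW(term) = { EOF, b, i, p }.
In elsepart ::= term elsepart: elsepart is at the end, add FOLLOW(elsepart) = { EOF, b, i, p }.
In stmts ::= p elsepart i: add FIRST(i) = { i }.
Union: FOLLOW(elsepart) = { EOF, b, i, p }.

{ EOF, b, i, p }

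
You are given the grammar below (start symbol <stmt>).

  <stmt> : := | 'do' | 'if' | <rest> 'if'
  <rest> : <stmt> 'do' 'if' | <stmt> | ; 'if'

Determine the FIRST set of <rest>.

From <rest> : <stmt> 'do' 'if': add FIRST(<stmt>) = { 'do', 'if', :=, ; }.
From <rest> : <stmt>: add FIRST(<stmt>) = { 'do', 'if', :=, ; }.
<rest> : ; 'if' contributes {;}.
Union: FIRST(<rest>) = { 'do', 'if', :=, ; }.

{ 'do', 'if', :=, ; }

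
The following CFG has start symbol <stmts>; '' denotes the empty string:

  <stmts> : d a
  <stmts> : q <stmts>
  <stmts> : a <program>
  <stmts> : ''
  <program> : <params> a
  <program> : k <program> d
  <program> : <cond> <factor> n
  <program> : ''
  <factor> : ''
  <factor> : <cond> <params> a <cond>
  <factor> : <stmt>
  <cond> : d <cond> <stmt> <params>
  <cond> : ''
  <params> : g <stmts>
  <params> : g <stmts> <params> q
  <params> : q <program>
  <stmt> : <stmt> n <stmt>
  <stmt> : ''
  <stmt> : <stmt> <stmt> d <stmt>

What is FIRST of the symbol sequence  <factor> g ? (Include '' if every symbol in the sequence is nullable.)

Add FIRST(<factor>)\{''} = { d, g, n, q }; <factor> is nullable, continue.
g is a terminal; add {g} and stop.

{ d, g, n, q }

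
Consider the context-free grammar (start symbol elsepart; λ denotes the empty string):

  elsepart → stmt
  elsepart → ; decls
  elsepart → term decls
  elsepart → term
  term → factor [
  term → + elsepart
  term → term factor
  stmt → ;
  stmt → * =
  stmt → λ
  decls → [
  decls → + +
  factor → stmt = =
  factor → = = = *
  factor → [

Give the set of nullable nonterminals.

Directly nullable (have an λ-production): stmt.
elsepart → stmt with every symbol nullable, so elsepart is nullable.
No other nonterminal has a production whose RHS symbols are all nullable.

{ elsepart, stmt }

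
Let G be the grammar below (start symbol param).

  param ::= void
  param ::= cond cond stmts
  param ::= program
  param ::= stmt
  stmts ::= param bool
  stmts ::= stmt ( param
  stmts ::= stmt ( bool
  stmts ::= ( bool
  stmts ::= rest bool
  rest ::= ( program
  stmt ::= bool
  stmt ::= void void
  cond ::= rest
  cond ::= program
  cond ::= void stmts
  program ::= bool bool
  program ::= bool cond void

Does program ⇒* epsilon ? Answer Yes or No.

No nonterminal in this grammar is nullable.
No production of program has an RHS whose symbols are all nullable, so program is not nullable.

No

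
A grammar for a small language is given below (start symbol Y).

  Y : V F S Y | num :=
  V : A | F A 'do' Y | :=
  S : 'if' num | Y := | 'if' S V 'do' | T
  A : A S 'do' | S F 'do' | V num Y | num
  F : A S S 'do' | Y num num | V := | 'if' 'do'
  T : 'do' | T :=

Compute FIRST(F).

From F : A S S 'do': add FIRST(A) = { 'do', 'if', :=, num }.
From F : Y num num: add FIRST(Y) = { 'do', 'if', :=, num }.
From F : V :=: add FIRST(V) = { 'do', 'if', :=, num }.
F : 'if' 'do' contributes {'if'}.
Union: FIRST(F) = { 'do', 'if', :=, num }.

{ 'do', 'if', :=, num }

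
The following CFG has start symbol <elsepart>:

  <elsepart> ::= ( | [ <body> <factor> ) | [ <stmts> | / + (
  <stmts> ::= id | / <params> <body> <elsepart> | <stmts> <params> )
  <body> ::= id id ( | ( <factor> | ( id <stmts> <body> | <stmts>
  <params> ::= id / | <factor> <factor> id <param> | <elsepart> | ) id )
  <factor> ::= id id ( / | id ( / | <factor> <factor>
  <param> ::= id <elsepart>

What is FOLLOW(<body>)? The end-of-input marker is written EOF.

In <elsepart> ::= [ <body> <factor> ): add FIRST(<factor> )) = { id }.
In <stmts> ::= / <params> <body> <elsepart>: add FIRST(<elsepart>) = { (, /, [ }.
In <body> ::= ( id <stmts> <body>: <body> is at the end, add FOLLOW(<body>) = { (, /, [, id }.
Union: FOLLOW(<body>) = { (, /, [, id }.

{ (, /, [, id }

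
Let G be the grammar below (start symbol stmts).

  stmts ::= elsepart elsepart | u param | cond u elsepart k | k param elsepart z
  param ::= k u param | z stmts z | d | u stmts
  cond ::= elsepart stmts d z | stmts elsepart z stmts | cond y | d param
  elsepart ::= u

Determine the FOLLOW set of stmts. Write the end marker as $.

{ $, d, u, y, z }

stmts is the start symbol, so $ ∈ FOLLOW(stmts).
In param ::= z stmts z: add FIRST(z) = { z }.
In param ::= u stmts: stmts is at the end, add FOLLOW(param) = { $, d, u, y, z }.
In cond ::= elsepart stmts d z: add FIRST(d z) = { d }.
In cond ::= stmts elsepart z stmts: add FIRST(elsepart z stmts) = { u }.
In cond ::= stmts elsepart z stmts: stmts is at the end, add FOLLOW(cond) = { u, y }.
Union: FOLLOW(stmts) = { $, d, u, y, z }.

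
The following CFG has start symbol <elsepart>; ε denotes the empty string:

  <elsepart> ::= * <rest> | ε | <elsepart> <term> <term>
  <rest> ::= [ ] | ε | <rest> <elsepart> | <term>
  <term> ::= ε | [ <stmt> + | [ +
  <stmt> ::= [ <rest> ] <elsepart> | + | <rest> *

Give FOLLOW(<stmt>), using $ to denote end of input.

In <term> ::= [ <stmt> +: add FIRST(+) = { + }.
Union: FOLLOW(<stmt>) = { + }.

{ + }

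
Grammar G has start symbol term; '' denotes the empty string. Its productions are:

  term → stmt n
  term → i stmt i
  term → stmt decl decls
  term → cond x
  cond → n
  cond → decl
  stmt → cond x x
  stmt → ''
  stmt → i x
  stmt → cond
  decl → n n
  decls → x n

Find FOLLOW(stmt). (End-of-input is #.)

In term → stmt n: add FIRST(n) = { n }.
In term → i stmt i: add FIRST(i) = { i }.
In term → stmt decl decls: add FIRST(decl decls) = { n }.
Union: FOLLOW(stmt) = { i, n }.

{ i, n }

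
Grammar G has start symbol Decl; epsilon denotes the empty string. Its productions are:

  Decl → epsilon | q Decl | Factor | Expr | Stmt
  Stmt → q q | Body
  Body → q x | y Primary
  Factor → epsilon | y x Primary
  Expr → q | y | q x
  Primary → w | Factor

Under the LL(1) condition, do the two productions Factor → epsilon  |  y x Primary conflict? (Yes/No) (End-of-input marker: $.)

No

FIRST(epsilon) = { epsilon } and FIRST(y x Primary) = { y }.
The first is nullable but FOLLOW(Factor) = { $ } is disjoint from FIRST of the second.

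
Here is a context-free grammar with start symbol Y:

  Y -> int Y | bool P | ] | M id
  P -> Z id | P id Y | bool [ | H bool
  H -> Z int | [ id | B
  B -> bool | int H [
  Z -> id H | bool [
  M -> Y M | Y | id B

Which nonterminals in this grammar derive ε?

No nonterminal has an empty production or an RHS whose symbols are all nullable.

{ } (none)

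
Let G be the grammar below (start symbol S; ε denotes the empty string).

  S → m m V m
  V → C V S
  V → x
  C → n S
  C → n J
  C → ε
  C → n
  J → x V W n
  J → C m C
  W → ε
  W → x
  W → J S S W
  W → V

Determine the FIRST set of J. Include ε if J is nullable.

{ m, n, x }

J → x V W n contributes {x}.
From J → C m C: C nullable, take FIRST(C) ∪ {m} = { m, n }.
Union: FIRST(J) = { m, n, x }.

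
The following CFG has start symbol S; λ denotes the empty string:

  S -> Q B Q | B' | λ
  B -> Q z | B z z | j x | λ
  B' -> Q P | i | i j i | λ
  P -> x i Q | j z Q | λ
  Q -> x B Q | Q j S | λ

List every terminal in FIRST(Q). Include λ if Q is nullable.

{ j, x, λ }

Q -> x B Q contributes {x}.
From Q -> Q j S: Q nullable, take FIRST(Q) ∪ {j} = { j, x }.
Q -> λ contributes λ.
Union: FIRST(Q) = { j, x, λ }.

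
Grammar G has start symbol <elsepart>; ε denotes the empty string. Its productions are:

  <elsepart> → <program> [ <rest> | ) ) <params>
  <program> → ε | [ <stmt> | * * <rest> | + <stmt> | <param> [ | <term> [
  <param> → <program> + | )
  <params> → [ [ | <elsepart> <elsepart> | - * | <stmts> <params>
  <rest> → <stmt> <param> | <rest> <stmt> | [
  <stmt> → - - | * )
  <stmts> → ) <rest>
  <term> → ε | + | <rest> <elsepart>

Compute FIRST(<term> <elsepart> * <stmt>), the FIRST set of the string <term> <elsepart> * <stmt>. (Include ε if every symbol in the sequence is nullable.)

{ ), *, +, -, [ }

Add FIRST(<term>)\{ε} = { *, +, -, [ }; <term> is nullable, continue.
Add FIRST(<elsepart>) = { ), *, +, -, [ }; <elsepart> is not nullable, stop.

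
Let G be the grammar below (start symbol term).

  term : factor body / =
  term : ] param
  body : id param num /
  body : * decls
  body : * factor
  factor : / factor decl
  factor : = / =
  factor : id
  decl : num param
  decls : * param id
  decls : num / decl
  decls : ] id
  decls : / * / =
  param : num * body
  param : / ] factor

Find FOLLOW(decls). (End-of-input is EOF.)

In body : * decls: decls is at the end, add FOLLOW(body) = { EOF, *, /, id, num }.
Union: FOLLOW(decls) = { EOF, *, /, id, num }.

{ EOF, *, /, id, num }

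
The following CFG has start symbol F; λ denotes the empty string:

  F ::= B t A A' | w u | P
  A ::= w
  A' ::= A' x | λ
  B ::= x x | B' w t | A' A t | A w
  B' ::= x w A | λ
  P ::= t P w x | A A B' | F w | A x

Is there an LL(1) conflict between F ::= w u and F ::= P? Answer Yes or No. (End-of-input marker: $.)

Yes

FIRST(w u) = { w } and FIRST(P) = { t, w, x }.
Both contain w, so the two alternatives are not disjoint — LL(1) conflict.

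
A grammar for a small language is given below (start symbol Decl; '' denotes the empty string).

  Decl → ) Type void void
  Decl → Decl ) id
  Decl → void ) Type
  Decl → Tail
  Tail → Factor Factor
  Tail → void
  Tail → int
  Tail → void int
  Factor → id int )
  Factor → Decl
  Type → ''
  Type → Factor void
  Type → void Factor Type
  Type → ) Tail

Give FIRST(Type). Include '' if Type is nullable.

Type → '' contributes ''.
From Type → Factor void: add FIRST(Factor) = { ), id, int, void }.
Type → void Factor Type contributes {void}.
Type → ) Tail contributes {)}.
Union: FIRST(Type) = { ), id, int, void, '' }.

{ ), id, int, void, '' }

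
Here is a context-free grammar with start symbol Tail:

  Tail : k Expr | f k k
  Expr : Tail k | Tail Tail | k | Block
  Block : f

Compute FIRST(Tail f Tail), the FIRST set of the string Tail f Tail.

{ f, k }

Add FIRST(Tail) = { f, k }; Tail is not nullable, stop.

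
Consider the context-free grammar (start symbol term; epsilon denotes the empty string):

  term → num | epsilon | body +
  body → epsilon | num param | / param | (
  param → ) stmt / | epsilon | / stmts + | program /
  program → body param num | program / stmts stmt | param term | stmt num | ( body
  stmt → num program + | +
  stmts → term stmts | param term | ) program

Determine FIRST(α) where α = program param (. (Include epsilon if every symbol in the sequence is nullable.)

Add FIRST(program)\{epsilon} = { (, ), +, /, num }; program is nullable, continue.
Add FIRST(param)\{epsilon} = { (, ), +, /, num }; param is nullable, continue.
( is a terminal; add {(} and stop.

{ (, ), +, /, num }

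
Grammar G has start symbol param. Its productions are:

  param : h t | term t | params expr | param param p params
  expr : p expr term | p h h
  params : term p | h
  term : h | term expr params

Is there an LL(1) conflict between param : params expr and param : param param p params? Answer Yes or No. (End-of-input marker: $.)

FIRST(params expr) = { h } and FIRST(param param p params) = { h }.
Both contain h, so the two alternatives are not disjoint — LL(1) conflict.

Yes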